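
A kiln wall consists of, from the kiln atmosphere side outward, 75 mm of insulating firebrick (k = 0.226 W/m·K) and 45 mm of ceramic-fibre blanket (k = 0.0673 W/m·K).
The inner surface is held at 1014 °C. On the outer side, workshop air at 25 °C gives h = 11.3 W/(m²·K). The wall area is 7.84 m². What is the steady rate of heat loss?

Series thermal resistances:
R_insulating firebrick = L/(kA) = 0.075/(0.226×7.84) = 0.04233 K/W
R_ceramic-fibre blanket = L/(kA) = 0.045/(0.0673×7.84) = 0.08529 K/W
R_outer film = 1/(h_o·A) = 1/(11.3×7.84) = 0.01129 K/W
R_total = 0.1389 K/W
Q = ΔT / R_total = 989 / 0.1389

Q ≈ 7120 W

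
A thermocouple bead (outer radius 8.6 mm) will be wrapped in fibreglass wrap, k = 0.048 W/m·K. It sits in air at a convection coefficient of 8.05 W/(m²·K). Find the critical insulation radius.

r_cr ≈ 11.9 mm

For a sphere r_cr = 2k/h = 2×0.048/8.05
r_cr = 11.9 mm; since the bare radius (8.6 mm) is below r_cr, adding a thin layer of insulation will *increase* heat loss.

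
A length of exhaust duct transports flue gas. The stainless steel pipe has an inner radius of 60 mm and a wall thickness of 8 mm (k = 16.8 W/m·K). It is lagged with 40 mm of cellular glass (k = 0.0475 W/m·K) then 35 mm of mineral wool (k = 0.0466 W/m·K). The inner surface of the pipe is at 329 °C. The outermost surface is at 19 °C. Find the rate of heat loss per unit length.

Radial resistances (cylindrical: R_cond = ln(r_o/r_i)/(2πkL), R_conv = 1/(h·2πrL)):
R_stainless steel pipe wall = ln(68/60)/(2π×16.8×1) = 0.001186 K/W
R_cellular glass = ln(108/68)/(2π×0.0475×1) = 1.55 K/W
R_mineral wool = ln(143/108)/(2π×0.0466×1) = 0.9587 K/W
R_total = 2.51 K/W
Q = ΔT/R_total = 310/2.51

q′ ≈ 124 W/m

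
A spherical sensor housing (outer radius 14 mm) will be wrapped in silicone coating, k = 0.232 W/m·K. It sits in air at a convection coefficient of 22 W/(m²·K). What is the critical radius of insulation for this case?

r_cr ≈ 21.1 mm

For a sphere r_cr = 2k/h = 2×0.232/22
r_cr = 21.1 mm; since the bare radius (14 mm) is below r_cr, adding a thin layer of insulation will *increase* heat loss.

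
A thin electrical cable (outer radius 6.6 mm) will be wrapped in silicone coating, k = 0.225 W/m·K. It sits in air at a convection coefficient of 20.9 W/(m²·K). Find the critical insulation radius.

For a cylinder r_cr = k/h = 0.225/20.9
r_cr = 10.8 mm; since the bare radius (6.6 mm) is below r_cr, adding a thin layer of insulation will *increase* heat loss.

r_cr ≈ 10.8 mm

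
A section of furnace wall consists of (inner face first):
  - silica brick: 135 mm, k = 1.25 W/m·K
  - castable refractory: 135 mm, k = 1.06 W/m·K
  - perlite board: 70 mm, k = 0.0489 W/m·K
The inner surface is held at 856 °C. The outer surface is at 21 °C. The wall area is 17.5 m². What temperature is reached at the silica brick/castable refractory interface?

Model the wall as resistances in series:
R_silica brick = L/(kA) = 0.135/(1.25×17.5) = 0.006171 K/W
R_castable refractory = L/(kA) = 0.135/(1.06×17.5) = 0.007278 K/W
R_perlite board = L/(kA) = 0.07/(0.0489×17.5) = 0.0818 K/W
R_total = 0.09525 K/W;  Q = ΔT/R_total = 835/0.09525 = 8767 W
T_interface = T_inner − Q·ΣR(inner→interface) = 856 − 8770×0.006171

T ≈ 802 °C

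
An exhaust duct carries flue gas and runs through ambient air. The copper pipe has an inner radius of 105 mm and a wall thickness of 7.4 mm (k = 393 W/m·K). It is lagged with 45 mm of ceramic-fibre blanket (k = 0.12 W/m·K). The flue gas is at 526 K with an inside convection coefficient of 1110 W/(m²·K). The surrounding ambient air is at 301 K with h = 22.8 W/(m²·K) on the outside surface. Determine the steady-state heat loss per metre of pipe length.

Radial resistances (cylindrical: R_cond = ln(r_o/r_i)/(2πkL), R_conv = 1/(h·2πrL)):
R_inner film = 1/(h_i·2πr₁L) = 1/(1110×2π×0.105×1) = 0.001366 K/W
R_copper pipe wall = ln(112.4/105)/(2π×393×1) = 2.758×10^-5 K/W
R_ceramic-fibre blanket = ln(157.4/112.4)/(2π×0.12×1) = 0.4466 K/W
R_outer film = 1/(h_o·2πr_oL) = 1/(22.8×2π×0.1574×1) = 0.04435 K/W
R_total = 0.4923 K/W
Q = ΔT/R_total = 225/0.4923

q′ ≈ 457 W/m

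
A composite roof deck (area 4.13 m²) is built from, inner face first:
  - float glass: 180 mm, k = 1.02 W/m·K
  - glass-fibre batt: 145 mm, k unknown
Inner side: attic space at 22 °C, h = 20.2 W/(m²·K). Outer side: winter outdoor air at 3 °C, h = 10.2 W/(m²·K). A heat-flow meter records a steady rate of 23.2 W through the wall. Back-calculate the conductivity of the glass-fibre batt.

k ≈ 0.0474 W/(m·K)

Using the resistance-network approach (series):
R_inner film = 1/(h_i·A) = 1/(20.2×4.13) = 0.01199 K/W
R_float glass = L/(kA) = 0.18/(1.02×4.13) = 0.04273 K/W
R_outer film = 1/(h_o·A) = 1/(10.2×4.13) = 0.02374 K/W
Sum of known resistances R_other = 0.07845 K/W
Total R = ΔT/Q = 19/23.2 = 0.819 K/W
R_glass-fibre batt = R_total − R_other = 0.7405 K/W
k = L/(R·A) = 0.145/(0.7405×4.13)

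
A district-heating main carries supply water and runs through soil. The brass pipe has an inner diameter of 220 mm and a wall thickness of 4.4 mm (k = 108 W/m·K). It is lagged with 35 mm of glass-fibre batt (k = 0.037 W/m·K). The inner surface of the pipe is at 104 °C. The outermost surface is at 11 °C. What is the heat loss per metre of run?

Treating each annulus and film as a series resistance:
R_brass pipe wall = ln(114.4/110)/(2π×108×1) = 5.78×10^-5 K/W
R_glass-fibre batt = ln(149.4/114.4)/(2π×0.037×1) = 1.148 K/W
R_total = 1.148 K/W
Q = ΔT/R_total = 93/1.148

q′ ≈ 81 W/m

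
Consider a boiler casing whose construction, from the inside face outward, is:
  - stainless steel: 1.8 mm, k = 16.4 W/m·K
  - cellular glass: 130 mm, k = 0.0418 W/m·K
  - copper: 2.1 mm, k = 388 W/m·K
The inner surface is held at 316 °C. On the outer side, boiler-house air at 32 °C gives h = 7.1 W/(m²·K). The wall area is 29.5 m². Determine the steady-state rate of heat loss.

Using the resistance-network approach (series):
R_stainless steel = L/(kA) = 0.0018/(16.4×29.5) = 3.721×10^-6 K/W
R_cellular glass = L/(kA) = 0.13/(0.0418×29.5) = 0.1054 K/W
R_copper = L/(kA) = 0.0021/(388×29.5) = 1.835×10^-7 K/W
R_outer film = 1/(h_o·A) = 1/(7.1×29.5) = 0.004774 K/W
R_total = 0.1102 K/W
Q = ΔT / R_total = 284 / 0.1102

Q ≈ 2580 W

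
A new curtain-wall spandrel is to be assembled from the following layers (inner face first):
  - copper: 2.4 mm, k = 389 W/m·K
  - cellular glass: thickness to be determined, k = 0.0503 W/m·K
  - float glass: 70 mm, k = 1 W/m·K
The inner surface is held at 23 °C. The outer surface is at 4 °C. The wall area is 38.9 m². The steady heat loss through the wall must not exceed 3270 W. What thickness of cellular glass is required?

Series thermal resistances:
R_copper = L/(kA) = 0.0024/(389×38.9) = 1.586×10^-7 K/W
R_float glass = L/(kA) = 0.07/(1×38.9) = 0.001799 K/W
Sum of the known resistances R_other = 0.0018 K/W
Required total resistance R_tot = ΔT/Q_allow = 19/3270 = 0.00581 K/W
R_cellular glass = R_tot − R_other = 0.004011 K/W
L = R·k·A = 0.004011×0.0503×38.9

L ≈ 7.85 mm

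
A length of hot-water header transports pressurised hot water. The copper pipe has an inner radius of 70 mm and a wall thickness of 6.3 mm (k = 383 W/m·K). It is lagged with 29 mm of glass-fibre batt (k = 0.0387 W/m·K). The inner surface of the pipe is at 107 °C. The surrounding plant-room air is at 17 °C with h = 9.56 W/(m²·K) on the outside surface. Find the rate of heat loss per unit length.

q′ ≈ 60.7 W/m

Cylindrical conduction, so R = ln(r₂/r₁)/(2πkL) per layer, in series:
R_copper pipe wall = ln(76.3/70)/(2π×383×1) = 3.581×10^-5 K/W
R_glass-fibre batt = ln(105.3/76.3)/(2π×0.0387×1) = 1.325 K/W
R_outer film = 1/(h_o·2πr_oL) = 1/(9.56×2π×0.1053×1) = 0.1581 K/W
R_total = 1.483 K/W
Q = ΔT/R_total = 90/1.483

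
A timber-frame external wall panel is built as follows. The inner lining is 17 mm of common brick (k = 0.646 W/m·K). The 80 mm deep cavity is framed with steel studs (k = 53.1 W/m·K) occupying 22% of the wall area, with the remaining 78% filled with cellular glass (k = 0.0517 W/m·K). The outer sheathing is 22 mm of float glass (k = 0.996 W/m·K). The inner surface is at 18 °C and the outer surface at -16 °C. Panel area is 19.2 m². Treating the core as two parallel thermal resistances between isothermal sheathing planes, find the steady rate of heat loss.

Sheathing layers in series; stud and cavity paths in parallel between them.
R_inner = 0.017/(0.646×19.2) = 0.001371 K/W
R_stud  = 0.08/(53.1×0.22×19.2) = 3.567×10^-4 K/W
R_cav   = 0.08/(0.0517×0.78×19.2) = 0.1033 K/W
1/R_core = 1/R_stud + 1/R_cav → R_core = 3.554×10^-4 K/W
R_outer = 0.022/(0.996×19.2) = 0.00115 K/W
R_total = 0.002876 K/W
Q = ΔT/R_total = 34/0.002876

Q ≈ 11800 W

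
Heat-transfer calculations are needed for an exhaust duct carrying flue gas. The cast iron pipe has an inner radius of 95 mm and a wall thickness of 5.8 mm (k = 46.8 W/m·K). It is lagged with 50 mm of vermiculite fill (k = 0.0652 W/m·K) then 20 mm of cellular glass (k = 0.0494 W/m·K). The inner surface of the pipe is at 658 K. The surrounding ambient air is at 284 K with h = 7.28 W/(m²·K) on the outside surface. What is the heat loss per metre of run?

q′ ≈ 247 W/m

For a radial system each layer contributes R = ln(r_out/r_in)/(2πkL); films add R = 1/(hA).
R_cast iron pipe wall = ln(100.8/95)/(2π×46.8×1) = 2.015×10^-4 K/W
R_vermiculite fill = ln(150.8/100.8)/(2π×0.0652×1) = 0.9833 K/W
R_cellular glass = ln(170.8/150.8)/(2π×0.0494×1) = 0.4012 K/W
R_outer film = 1/(h_o·2πr_oL) = 1/(7.28×2π×0.1708×1) = 0.128 K/W
R_total = 1.513 K/W
Q = ΔT/R_total = 374/1.513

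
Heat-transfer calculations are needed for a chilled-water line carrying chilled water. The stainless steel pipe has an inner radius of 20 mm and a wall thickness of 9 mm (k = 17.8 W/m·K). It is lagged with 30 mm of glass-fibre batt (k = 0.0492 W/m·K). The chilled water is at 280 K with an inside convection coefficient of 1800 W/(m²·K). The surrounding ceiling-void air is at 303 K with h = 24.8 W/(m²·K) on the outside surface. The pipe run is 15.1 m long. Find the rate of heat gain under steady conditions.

Treating each annulus and film as a series resistance:
R_inner film = 1/(h_i·2πr₁L) = 1/(1800×2π×0.02×15.1) = 2.928×10^-4 K/W
R_stainless steel pipe wall = ln(29/20)/(2π×17.8×15.1) = 2.2×10^-4 K/W
R_glass-fibre batt = ln(59/29)/(2π×0.0492×15.1) = 0.1522 K/W
R_outer film = 1/(h_o·2πr_oL) = 1/(24.8×2π×0.059×15.1) = 0.007203 K/W
R_total = 0.1599 K/W
Q = ΔT/R_total = 23/0.1599

Q ≈ 144 W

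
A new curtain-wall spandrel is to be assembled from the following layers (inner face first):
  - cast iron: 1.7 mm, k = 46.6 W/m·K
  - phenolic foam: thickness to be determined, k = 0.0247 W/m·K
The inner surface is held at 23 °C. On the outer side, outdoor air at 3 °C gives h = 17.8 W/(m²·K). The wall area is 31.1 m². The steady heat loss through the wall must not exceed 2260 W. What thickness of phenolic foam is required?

Using the resistance-network approach (series):
R_cast iron = L/(kA) = 0.0017/(46.6×31.1) = 1.173×10^-6 K/W
R_outer film = 1/(h_o·A) = 1/(17.8×31.1) = 0.001806 K/W
Sum of the known resistances R_other = 0.001808 K/W
Required total resistance R_tot = ΔT/Q_allow = 20/2260 = 0.00885 K/W
R_phenolic foam = R_tot − R_other = 0.007042 K/W
L = R·k·A = 0.007042×0.0247×31.1

L ≈ 5.41 mm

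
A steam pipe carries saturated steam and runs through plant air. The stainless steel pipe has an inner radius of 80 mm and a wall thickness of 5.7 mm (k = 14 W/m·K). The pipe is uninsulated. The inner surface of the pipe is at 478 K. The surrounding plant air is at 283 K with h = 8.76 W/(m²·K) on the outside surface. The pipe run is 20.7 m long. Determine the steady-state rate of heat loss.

Q ≈ 19000 W

For a radial system each layer contributes R = ln(r_out/r_in)/(2πkL); films add R = 1/(hA).
R_stainless steel pipe wall = ln(85.7/80)/(2π×14×20.7) = 3.78×10^-5 K/W
R_outer film = 1/(h_o·2πr_oL) = 1/(8.76×2π×0.0857×20.7) = 0.01024 K/W
R_total = 0.01028 K/W
Q = ΔT/R_total = 195/0.01028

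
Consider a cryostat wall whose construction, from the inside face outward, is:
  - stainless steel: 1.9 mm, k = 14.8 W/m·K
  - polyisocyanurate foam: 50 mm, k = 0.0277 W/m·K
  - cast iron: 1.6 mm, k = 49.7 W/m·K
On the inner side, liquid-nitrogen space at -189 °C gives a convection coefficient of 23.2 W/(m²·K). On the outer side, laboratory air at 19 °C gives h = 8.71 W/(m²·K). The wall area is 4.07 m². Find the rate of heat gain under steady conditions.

Q ≈ 431 W

Treating each layer as a thermal resistance in series:
R_inner film = 1/(h_i·A) = 1/(23.2×4.07) = 0.01059 K/W
R_stainless steel = L/(kA) = 0.0019/(14.8×4.07) = 3.154×10^-5 K/W
R_polyisocyanurate foam = L/(kA) = 0.05/(0.0277×4.07) = 0.4435 K/W
R_cast iron = L/(kA) = 0.0016/(49.7×4.07) = 7.91×10^-6 K/W
R_outer film = 1/(h_o·A) = 1/(8.71×4.07) = 0.02821 K/W
R_total = 0.4823 K/W
Q = ΔT / R_total = 208 / 0.4823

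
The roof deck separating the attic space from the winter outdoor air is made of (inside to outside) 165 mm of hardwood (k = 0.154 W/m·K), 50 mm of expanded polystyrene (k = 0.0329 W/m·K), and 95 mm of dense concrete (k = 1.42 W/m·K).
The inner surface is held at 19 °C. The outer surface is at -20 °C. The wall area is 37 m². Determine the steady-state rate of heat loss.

Series thermal resistances:
R_hardwood = L/(kA) = 0.165/(0.154×37) = 0.02896 K/W
R_expanded polystyrene = L/(kA) = 0.05/(0.0329×37) = 0.04107 K/W
R_dense concrete = L/(kA) = 0.095/(1.42×37) = 0.001808 K/W
R_total = 0.07184 K/W
Q = ΔT / R_total = 39 / 0.07184

Q ≈ 543 W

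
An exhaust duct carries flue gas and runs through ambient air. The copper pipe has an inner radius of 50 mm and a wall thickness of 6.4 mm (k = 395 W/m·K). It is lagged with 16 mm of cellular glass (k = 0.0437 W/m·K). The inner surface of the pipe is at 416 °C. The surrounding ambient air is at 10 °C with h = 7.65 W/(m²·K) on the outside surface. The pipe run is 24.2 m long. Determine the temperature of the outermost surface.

T ≈ 107 °C

For a radial system each layer contributes R = ln(r_out/r_in)/(2πkL); films add R = 1/(hA).
R_copper pipe wall = ln(56.4/50)/(2π×395×24.2) = 2.005×10^-6 K/W
R_cellular glass = ln(72.4/56.4)/(2π×0.0437×24.2) = 0.03758 K/W
R_outer film = 1/(h_o·2πr_oL) = 1/(7.65×2π×0.0724×24.2) = 0.01187 K/W
R_total = 0.04946 K/W
Q = ΔT/R_total = 406/0.04946
Q = 8210 W
T_interface = T_inner − Q·ΣR(inner→interface) = 416 − 8210×0.03759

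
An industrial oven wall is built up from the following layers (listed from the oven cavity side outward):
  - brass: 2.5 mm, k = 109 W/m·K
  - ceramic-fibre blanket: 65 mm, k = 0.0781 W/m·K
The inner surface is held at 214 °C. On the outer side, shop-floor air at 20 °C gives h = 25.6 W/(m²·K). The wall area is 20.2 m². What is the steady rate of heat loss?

Q ≈ 4500 W

Thermal resistances in series:
R_brass = L/(kA) = 0.0025/(109×20.2) = 1.135×10^-6 K/W
R_ceramic-fibre blanket = L/(kA) = 0.065/(0.0781×20.2) = 0.0412 K/W
R_outer film = 1/(h_o·A) = 1/(25.6×20.2) = 0.001934 K/W
R_total = 0.04314 K/W
Q = ΔT / R_total = 194 / 0.04314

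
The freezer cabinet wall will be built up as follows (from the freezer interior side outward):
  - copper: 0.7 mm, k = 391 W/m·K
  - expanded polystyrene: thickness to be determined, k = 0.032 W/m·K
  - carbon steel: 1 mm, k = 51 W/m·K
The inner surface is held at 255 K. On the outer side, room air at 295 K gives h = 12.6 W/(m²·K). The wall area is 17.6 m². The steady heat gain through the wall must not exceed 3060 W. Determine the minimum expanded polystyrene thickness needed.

L ≈ 4.82 mm

Thermal resistances in series:
R_copper = L/(kA) = 0.0007/(391×17.6) = 1.017×10^-7 K/W
R_carbon steel = L/(kA) = 0.001/(51×17.6) = 1.114×10^-6 K/W
R_outer film = 1/(h_o·A) = 1/(12.6×17.6) = 0.004509 K/W
Sum of the known resistances R_other = 0.004511 K/W
Required total resistance R_tot = ΔT/Q_allow = 40/3060 = 0.01307 K/W
R_expanded polystyrene = R_tot − R_other = 0.008561 K/W
L = R·k·A = 0.008561×0.032×17.6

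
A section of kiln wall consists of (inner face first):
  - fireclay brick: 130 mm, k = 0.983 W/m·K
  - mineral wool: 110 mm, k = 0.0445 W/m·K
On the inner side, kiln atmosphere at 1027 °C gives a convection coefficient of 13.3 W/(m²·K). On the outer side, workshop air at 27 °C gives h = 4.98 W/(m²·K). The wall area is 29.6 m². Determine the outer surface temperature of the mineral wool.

T ≈ 96.7 °C

Treating each layer as a thermal resistance in series:
R_inner film = 1/(h_i·A) = 1/(13.3×29.6) = 0.00254 K/W
R_fireclay brick = L/(kA) = 0.13/(0.983×29.6) = 0.004468 K/W
R_mineral wool = L/(kA) = 0.11/(0.0445×29.6) = 0.08351 K/W
R_outer film = 1/(h_o·A) = 1/(4.98×29.6) = 0.006784 K/W
R_total = 0.0973 K/W;  Q = ΔT/R_total = 1000/0.0973 = 10280 W
T_interface = T_inner − Q·ΣR(inner→interface) = 1027 − 10300×0.09052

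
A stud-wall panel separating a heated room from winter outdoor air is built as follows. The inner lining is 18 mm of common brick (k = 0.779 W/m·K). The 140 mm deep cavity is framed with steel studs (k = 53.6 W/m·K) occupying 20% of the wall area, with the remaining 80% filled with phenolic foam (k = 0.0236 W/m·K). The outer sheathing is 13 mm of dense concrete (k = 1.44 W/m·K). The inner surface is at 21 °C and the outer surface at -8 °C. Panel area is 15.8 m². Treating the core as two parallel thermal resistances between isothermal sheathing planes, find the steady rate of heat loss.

Q ≈ 10100 W

Sheathing layers in series; stud and cavity paths in parallel between them.
R_inner = 0.018/(0.779×15.8) = 0.001462 K/W
R_stud  = 0.14/(53.6×0.2×15.8) = 8.266×10^-4 K/W
R_cav   = 0.14/(0.0236×0.8×15.8) = 0.4693 K/W
1/R_core = 1/R_stud + 1/R_cav → R_core = 8.251×10^-4 K/W
R_outer = 0.013/(1.44×15.8) = 5.714×10^-4 K/W
R_total = 0.002859 K/W
Q = ΔT/R_total = 29/0.002859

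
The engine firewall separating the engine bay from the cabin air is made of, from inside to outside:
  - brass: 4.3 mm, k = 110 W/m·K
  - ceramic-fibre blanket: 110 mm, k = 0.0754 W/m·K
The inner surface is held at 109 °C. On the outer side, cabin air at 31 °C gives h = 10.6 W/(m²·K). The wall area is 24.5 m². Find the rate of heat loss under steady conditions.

Using the resistance-network approach (series):
R_brass = L/(kA) = 0.0043/(110×24.5) = 1.596×10^-6 K/W
R_ceramic-fibre blanket = L/(kA) = 0.11/(0.0754×24.5) = 0.05955 K/W
R_outer film = 1/(h_o·A) = 1/(10.6×24.5) = 0.003851 K/W
R_total = 0.0634 K/W
Q = ΔT / R_total = 78 / 0.0634

Q ≈ 1230 W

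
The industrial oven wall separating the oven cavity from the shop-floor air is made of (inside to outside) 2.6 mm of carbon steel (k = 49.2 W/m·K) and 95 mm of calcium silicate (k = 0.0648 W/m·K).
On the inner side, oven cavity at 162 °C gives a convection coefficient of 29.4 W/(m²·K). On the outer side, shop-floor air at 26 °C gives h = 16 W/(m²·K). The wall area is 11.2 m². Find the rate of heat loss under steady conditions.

Q ≈ 975 W

Series thermal resistances:
R_inner film = 1/(h_i·A) = 1/(29.4×11.2) = 0.003037 K/W
R_carbon steel = L/(kA) = 0.0026/(49.2×11.2) = 4.718×10^-6 K/W
R_calcium silicate = L/(kA) = 0.095/(0.0648×11.2) = 0.1309 K/W
R_outer film = 1/(h_o·A) = 1/(16×11.2) = 0.00558 K/W
R_total = 0.1395 K/W
Q = ΔT / R_total = 136 / 0.1395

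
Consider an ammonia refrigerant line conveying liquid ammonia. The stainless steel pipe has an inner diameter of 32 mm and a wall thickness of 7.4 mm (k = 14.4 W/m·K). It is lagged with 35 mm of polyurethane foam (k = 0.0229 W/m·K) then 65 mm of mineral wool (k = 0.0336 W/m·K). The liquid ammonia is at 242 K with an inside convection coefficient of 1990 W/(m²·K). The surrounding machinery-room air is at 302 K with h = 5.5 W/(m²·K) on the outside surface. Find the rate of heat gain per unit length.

q′ ≈ 5.92 W/m

Treating each annulus and film as a series resistance:
R_inner film = 1/(h_i·2πr₁L) = 1/(1990×2π×0.016×1) = 0.004999 K/W
R_stainless steel pipe wall = ln(23.4/16)/(2π×14.4×1) = 0.004202 K/W
R_polyurethane foam = ln(58.4/23.4)/(2π×0.0229×1) = 6.356 K/W
R_mineral wool = ln(123.4/58.4)/(2π×0.0336×1) = 3.544 K/W
R_outer film = 1/(h_o·2πr_oL) = 1/(5.5×2π×0.1234×1) = 0.2345 K/W
R_total = 10.14 K/W
Q = ΔT/R_total = 60/10.14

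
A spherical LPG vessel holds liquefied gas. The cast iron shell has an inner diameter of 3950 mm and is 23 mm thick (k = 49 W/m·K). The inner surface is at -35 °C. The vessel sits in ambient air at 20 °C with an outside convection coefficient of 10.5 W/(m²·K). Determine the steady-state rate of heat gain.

Radial (spherical) resistances in series:
R_cast iron shell = (1/1.975 − 1/1.998)/(4π×49) = 9.466×10^-6 K/W
R_outer film = 1/(h·4πr_o²) = 1/(10.5×4π×1.998²) = 0.001898 K/W
R_total = 0.001908 K/W
Q = ΔT/R_total = 55/0.001908

Q ≈ 28800 W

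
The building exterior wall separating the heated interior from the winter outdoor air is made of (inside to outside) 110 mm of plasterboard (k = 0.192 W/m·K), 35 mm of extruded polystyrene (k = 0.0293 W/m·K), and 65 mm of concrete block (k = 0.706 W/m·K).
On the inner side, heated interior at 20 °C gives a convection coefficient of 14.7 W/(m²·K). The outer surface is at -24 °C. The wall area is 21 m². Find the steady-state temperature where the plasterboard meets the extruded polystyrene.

T ≈ 5.37 °C

Series thermal resistances:
R_inner film = 1/(h_i·A) = 1/(14.7×21) = 0.003239 K/W
R_plasterboard = L/(kA) = 0.11/(0.192×21) = 0.02728 K/W
R_extruded polystyrene = L/(kA) = 0.035/(0.0293×21) = 0.05688 K/W
R_concrete block = L/(kA) = 0.065/(0.706×21) = 0.004384 K/W
R_total = 0.09179 K/W;  Q = ΔT/R_total = 44/0.09179 = 479.4 W
T_interface = T_inner − Q·ΣR(inner→interface) = 20 − 479×0.03052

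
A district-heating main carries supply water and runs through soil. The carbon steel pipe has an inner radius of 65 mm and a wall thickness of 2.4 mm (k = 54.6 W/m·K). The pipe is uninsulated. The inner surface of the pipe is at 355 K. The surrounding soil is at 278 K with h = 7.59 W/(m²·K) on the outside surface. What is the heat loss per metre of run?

q′ ≈ 247 W/m

Radial resistances (cylindrical: R_cond = ln(r_o/r_i)/(2πkL), R_conv = 1/(h·2πrL)):
R_carbon steel pipe wall = ln(67.4/65)/(2π×54.6×1) = 1.057×10^-4 K/W
R_outer film = 1/(h_o·2πr_oL) = 1/(7.59×2π×0.0674×1) = 0.3111 K/W
R_total = 0.3112 K/W
Q = ΔT/R_total = 77/0.3112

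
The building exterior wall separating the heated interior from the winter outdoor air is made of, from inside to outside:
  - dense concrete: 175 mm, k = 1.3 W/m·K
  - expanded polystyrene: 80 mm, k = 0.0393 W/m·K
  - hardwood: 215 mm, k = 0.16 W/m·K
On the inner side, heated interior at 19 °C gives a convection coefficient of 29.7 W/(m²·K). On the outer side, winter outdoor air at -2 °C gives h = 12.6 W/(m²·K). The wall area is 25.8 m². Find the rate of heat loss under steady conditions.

Model the wall as resistances in series:
R_inner film = 1/(h_i·A) = 1/(29.7×25.8) = 0.001305 K/W
R_dense concrete = L/(kA) = 0.175/(1.3×25.8) = 0.005218 K/W
R_expanded polystyrene = L/(kA) = 0.08/(0.0393×25.8) = 0.0789 K/W
R_hardwood = L/(kA) = 0.215/(0.16×25.8) = 0.05208 K/W
R_outer film = 1/(h_o·A) = 1/(12.6×25.8) = 0.003076 K/W
R_total = 0.1406 K/W
Q = ΔT / R_total = 21 / 0.1406

Q ≈ 149 W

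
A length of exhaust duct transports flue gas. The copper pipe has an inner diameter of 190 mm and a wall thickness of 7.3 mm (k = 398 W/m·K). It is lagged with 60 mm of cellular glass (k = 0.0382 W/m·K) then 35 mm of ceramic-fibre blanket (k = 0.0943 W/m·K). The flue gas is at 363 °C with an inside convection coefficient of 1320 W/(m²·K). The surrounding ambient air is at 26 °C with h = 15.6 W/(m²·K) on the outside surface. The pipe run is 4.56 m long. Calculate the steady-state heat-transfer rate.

Q ≈ 667 W

Per-layer cylindrical resistances, series-summed:
R_inner film = 1/(h_i·2πr₁L) = 1/(1320×2π×0.095×4.56) = 2.783×10^-4 K/W
R_copper pipe wall = ln(102.3/95)/(2π×398×4.56) = 6.492×10^-6 K/W
R_cellular glass = ln(162.3/102.3)/(2π×0.0382×4.56) = 0.4217 K/W
R_ceramic-fibre blanket = ln(197.3/162.3)/(2π×0.0943×4.56) = 0.07228 K/W
R_outer film = 1/(h_o·2πr_oL) = 1/(15.6×2π×0.1973×4.56) = 0.01134 K/W
R_total = 0.5056 K/W
Q = ΔT/R_total = 337/0.5056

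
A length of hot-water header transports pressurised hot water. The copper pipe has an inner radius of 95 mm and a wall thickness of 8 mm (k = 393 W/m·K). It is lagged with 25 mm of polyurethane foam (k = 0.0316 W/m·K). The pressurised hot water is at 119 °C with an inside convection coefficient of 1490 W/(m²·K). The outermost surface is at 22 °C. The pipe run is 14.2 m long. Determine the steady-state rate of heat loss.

Q ≈ 1260 W

Per-layer cylindrical resistances, series-summed:
R_inner film = 1/(h_i·2πr₁L) = 1/(1490×2π×0.095×14.2) = 7.918×10^-5 K/W
R_copper pipe wall = ln(103/95)/(2π×393×14.2) = 2.306×10^-6 K/W
R_polyurethane foam = ln(128/103)/(2π×0.0316×14.2) = 0.07707 K/W
R_total = 0.07716 K/W
Q = ΔT/R_total = 97/0.07716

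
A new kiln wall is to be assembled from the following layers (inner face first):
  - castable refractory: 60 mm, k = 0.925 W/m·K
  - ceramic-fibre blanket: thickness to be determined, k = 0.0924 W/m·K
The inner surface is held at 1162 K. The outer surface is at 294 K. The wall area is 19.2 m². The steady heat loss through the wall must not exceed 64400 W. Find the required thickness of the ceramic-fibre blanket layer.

Thermal resistances in series:
R_castable refractory = L/(kA) = 0.06/(0.925×19.2) = 0.003378 K/W
Sum of the known resistances R_other = 0.003378 K/W
Required total resistance R_tot = ΔT/Q_allow = 868/64400 = 0.01348 K/W
R_ceramic-fibre blanket = R_tot − R_other = 0.0101 K/W
L = R·k·A = 0.0101×0.0924×19.2

L ≈ 17.9 mm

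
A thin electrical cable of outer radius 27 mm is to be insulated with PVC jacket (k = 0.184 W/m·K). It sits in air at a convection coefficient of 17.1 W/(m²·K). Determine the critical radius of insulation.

r_cr ≈ 10.8 mm

For a cylinder r_cr = k/h = 0.184/17.1
r_cr = 10.8 mm; since the bare radius (27 mm) is above r_cr, any added insulation will reduce heat loss.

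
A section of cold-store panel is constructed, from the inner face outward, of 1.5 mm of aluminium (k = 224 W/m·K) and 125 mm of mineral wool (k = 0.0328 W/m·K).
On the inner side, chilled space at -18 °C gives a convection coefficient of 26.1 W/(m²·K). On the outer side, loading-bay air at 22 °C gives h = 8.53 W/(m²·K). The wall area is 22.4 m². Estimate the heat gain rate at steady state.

Q ≈ 226 W

Thermal resistances in series:
R_inner film = 1/(h_i·A) = 1/(26.1×22.4) = 0.00171 K/W
R_aluminium = L/(kA) = 0.0015/(224×22.4) = 2.989×10^-7 K/W
R_mineral wool = L/(kA) = 0.125/(0.0328×22.4) = 0.1701 K/W
R_outer film = 1/(h_o·A) = 1/(8.53×22.4) = 0.005234 K/W
R_total = 0.1771 K/W
Q = ΔT / R_total = 40 / 0.1771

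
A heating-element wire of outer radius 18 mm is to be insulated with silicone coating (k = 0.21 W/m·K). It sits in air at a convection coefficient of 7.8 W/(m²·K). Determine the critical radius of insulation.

For a cylinder r_cr = k/h = 0.21/7.8
r_cr = 26.9 mm; since the bare radius (18 mm) is below r_cr, adding a thin layer of insulation will *increase* heat loss.

r_cr ≈ 26.9 mm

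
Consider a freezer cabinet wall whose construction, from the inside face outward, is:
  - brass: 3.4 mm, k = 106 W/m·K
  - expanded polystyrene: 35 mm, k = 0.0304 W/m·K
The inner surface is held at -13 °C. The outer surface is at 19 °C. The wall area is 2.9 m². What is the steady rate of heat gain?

Q ≈ 80.6 W

Model the wall as resistances in series:
R_brass = L/(kA) = 0.0034/(106×2.9) = 1.106×10^-5 K/W
R_expanded polystyrene = L/(kA) = 0.035/(0.0304×2.9) = 0.397 K/W
R_total = 0.397 K/W
Q = ΔT / R_total = 32 / 0.397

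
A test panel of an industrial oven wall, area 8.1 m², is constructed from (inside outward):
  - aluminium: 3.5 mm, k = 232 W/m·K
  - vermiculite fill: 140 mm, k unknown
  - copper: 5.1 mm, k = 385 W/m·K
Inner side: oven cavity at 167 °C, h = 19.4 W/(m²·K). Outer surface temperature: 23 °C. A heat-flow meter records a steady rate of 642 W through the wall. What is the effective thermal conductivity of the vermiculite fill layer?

Model the wall as resistances in series:
R_inner film = 1/(h_i·A) = 1/(19.4×8.1) = 0.006364 K/W
R_aluminium = L/(kA) = 0.0035/(232×8.1) = 1.862×10^-6 K/W
R_copper = L/(kA) = 0.0051/(385×8.1) = 1.635×10^-6 K/W
Sum of known resistances R_other = 0.006367 K/W
Total R = ΔT/Q = 144/642 = 0.2243 K/W
R_vermiculite fill = R_total − R_other = 0.2179 K/W
k = L/(R·A) = 0.14/(0.2179×8.1)

k ≈ 0.0793 W/(m·K)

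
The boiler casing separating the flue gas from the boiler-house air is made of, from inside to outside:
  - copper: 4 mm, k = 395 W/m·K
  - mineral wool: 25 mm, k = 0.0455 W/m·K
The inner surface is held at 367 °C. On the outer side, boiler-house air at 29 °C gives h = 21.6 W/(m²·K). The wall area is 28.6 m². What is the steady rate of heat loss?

Treating each layer as a thermal resistance in series:
R_copper = L/(kA) = 0.004/(395×28.6) = 3.541×10^-7 K/W
R_mineral wool = L/(kA) = 0.025/(0.0455×28.6) = 0.01921 K/W
R_outer film = 1/(h_o·A) = 1/(21.6×28.6) = 0.001619 K/W
R_total = 0.02083 K/W
Q = ΔT / R_total = 338 / 0.02083

Q ≈ 16200 W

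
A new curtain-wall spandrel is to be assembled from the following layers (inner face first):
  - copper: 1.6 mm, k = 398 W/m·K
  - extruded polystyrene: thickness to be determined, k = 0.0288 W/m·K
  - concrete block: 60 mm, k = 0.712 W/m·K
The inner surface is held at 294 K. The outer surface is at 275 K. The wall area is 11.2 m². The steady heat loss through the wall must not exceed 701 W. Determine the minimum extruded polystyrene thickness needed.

Thermal resistances in series:
R_copper = L/(kA) = 0.0016/(398×11.2) = 3.589×10^-7 K/W
R_concrete block = L/(kA) = 0.06/(0.712×11.2) = 0.007524 K/W
Sum of the known resistances R_other = 0.007524 K/W
Required total resistance R_tot = ΔT/Q_allow = 19/701 = 0.0271 K/W
R_extruded polystyrene = R_tot − R_other = 0.01958 K/W
L = R·k·A = 0.01958×0.0288×11.2

L ≈ 6.32 mm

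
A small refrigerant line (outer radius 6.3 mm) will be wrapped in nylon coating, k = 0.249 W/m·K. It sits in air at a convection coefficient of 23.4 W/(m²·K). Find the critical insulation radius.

r_cr ≈ 10.6 mm

For a cylinder r_cr = k/h = 0.249/23.4
r_cr = 10.6 mm; since the bare radius (6.3 mm) is below r_cr, adding a thin layer of insulation will *increase* heat loss.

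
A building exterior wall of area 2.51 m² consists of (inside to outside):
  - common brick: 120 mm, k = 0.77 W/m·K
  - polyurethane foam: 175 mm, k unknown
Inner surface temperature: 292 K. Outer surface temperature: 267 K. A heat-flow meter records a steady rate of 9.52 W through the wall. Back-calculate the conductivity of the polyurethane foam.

k ≈ 0.0272 W/(m·K)

Thermal resistances in series:
R_common brick = L/(kA) = 0.12/(0.77×2.51) = 0.06209 K/W
Sum of known resistances R_other = 0.06209 K/W
Total R = ΔT/Q = 25/9.52 = 2.626 K/W
R_polyurethane foam = R_total − R_other = 2.564 K/W
k = L/(R·A) = 0.175/(2.564×2.51)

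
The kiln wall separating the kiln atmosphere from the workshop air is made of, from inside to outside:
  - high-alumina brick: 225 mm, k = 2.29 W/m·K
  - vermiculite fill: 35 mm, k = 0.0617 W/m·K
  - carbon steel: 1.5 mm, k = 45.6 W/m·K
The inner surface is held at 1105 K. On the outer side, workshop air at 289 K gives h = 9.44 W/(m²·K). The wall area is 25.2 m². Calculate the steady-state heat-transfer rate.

Q ≈ 26700 W

Using the resistance-network approach (series):
R_high-alumina brick = L/(kA) = 0.225/(2.29×25.2) = 0.003899 K/W
R_vermiculite fill = L/(kA) = 0.035/(0.0617×25.2) = 0.02251 K/W
R_carbon steel = L/(kA) = 0.0015/(45.6×25.2) = 1.305×10^-6 K/W
R_outer film = 1/(h_o·A) = 1/(9.44×25.2) = 0.004204 K/W
R_total = 0.03061 K/W
Q = ΔT / R_total = 816 / 0.03061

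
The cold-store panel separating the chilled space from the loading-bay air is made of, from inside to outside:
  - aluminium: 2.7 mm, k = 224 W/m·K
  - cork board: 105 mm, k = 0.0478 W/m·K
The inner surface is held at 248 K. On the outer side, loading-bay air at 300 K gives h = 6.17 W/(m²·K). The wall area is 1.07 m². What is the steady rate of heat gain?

Treating each layer as a thermal resistance in series:
R_aluminium = L/(kA) = 0.0027/(224×1.07) = 1.127×10^-5 K/W
R_cork board = L/(kA) = 0.105/(0.0478×1.07) = 2.053 K/W
R_outer film = 1/(h_o·A) = 1/(6.17×1.07) = 0.1515 K/W
R_total = 2.204 K/W
Q = ΔT / R_total = 52 / 2.204

Q ≈ 23.6 W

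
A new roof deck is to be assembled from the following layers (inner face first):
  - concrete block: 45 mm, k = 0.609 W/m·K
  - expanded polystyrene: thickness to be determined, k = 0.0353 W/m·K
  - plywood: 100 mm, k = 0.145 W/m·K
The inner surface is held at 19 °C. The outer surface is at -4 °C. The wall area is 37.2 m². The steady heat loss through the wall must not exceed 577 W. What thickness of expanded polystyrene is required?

Thermal resistances in series:
R_concrete block = L/(kA) = 0.045/(0.609×37.2) = 0.001986 K/W
R_plywood = L/(kA) = 0.1/(0.145×37.2) = 0.01854 K/W
Sum of the known resistances R_other = 0.02053 K/W
Required total resistance R_tot = ΔT/Q_allow = 23/577 = 0.03986 K/W
R_expanded polystyrene = R_tot − R_other = 0.01934 K/W
L = R·k·A = 0.01934×0.0353×37.2

L ≈ 25.4 mm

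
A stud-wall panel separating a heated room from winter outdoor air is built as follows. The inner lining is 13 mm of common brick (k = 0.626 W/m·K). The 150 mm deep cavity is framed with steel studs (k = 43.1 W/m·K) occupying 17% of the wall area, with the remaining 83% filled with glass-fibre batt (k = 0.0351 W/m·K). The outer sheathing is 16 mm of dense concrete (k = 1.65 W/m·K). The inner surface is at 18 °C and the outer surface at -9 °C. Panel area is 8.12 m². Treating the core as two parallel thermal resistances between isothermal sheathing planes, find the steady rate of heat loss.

Q ≈ 4310 W

Sheathing layers in series; stud and cavity paths in parallel between them.
R_inner = 0.013/(0.626×8.12) = 0.002557 K/W
R_stud  = 0.15/(43.1×0.17×8.12) = 0.002521 K/W
R_cav   = 0.15/(0.0351×0.83×8.12) = 0.6341 K/W
1/R_core = 1/R_stud + 1/R_cav → R_core = 0.002511 K/W
R_outer = 0.016/(1.65×8.12) = 0.001194 K/W
R_total = 0.006263 K/W
Q = ΔT/R_total = 27/0.006263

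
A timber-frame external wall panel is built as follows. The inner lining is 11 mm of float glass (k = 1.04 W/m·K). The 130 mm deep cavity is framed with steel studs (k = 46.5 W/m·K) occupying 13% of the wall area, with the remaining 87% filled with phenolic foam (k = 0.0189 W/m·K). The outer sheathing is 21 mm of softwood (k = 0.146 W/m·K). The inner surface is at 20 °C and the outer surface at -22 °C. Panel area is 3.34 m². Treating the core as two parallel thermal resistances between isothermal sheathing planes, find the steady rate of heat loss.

Q ≈ 798 W

Sheathing layers in series; stud and cavity paths in parallel between them.
R_inner = 0.011/(1.04×3.34) = 0.003167 K/W
R_stud  = 0.13/(46.5×0.13×3.34) = 0.006439 K/W
R_cav   = 0.13/(0.0189×0.87×3.34) = 2.367 K/W
1/R_core = 1/R_stud + 1/R_cav → R_core = 0.006421 K/W
R_outer = 0.021/(0.146×3.34) = 0.04306 K/W
R_total = 0.05265 K/W
Q = ΔT/R_total = 42/0.05265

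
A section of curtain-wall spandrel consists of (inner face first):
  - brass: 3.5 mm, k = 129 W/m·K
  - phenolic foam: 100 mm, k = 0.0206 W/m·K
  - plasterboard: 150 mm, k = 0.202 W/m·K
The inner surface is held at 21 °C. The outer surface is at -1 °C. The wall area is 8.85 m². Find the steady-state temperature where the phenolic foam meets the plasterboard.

Treating each layer as a thermal resistance in series:
R_brass = L/(kA) = 0.0035/(129×8.85) = 3.066×10^-6 K/W
R_phenolic foam = L/(kA) = 0.1/(0.0206×8.85) = 0.5485 K/W
R_plasterboard = L/(kA) = 0.15/(0.202×8.85) = 0.08391 K/W
R_total = 0.6324 K/W;  Q = ΔT/R_total = 22/0.6324 = 34.79 W
T_interface = T_inner − Q·ΣR(inner→interface) = 21 − 34.8×0.5485

T ≈ 1.92 °C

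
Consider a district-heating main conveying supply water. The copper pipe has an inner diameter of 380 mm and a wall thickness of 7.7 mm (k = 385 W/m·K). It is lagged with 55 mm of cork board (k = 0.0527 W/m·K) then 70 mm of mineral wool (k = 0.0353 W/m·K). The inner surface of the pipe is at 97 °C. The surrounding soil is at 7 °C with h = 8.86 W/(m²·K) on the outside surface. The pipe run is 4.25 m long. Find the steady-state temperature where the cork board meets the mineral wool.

For a radial system each layer contributes R = ln(r_out/r_in)/(2πkL); films add R = 1/(hA).
R_copper pipe wall = ln(197.7/190)/(2π×385×4.25) = 3.864×10^-6 K/W
R_cork board = ln(252.7/197.7)/(2π×0.0527×4.25) = 0.1744 K/W
R_mineral wool = ln(322.7/252.7)/(2π×0.0353×4.25) = 0.2594 K/W
R_outer film = 1/(h_o·2πr_oL) = 1/(8.86×2π×0.3227×4.25) = 0.0131 K/W
R_total = 0.4469 K/W
Q = ΔT/R_total = 90/0.4469
Q = 201 W
T_interface = T_inner − Q·ΣR(inner→interface) = 97 − 201×0.1744

T ≈ 61.9 °C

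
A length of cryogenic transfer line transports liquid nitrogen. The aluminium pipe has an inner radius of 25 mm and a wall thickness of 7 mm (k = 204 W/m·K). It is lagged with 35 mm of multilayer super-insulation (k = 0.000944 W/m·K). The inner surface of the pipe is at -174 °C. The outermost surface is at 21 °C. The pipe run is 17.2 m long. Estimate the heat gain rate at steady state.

Per-layer cylindrical resistances, series-summed:
R_aluminium pipe wall = ln(32/25)/(2π×204×17.2) = 1.12×10^-5 K/W
R_multilayer super-insulation = ln(67/32)/(2π×0.000944×17.2) = 7.243 K/W
R_total = 7.243 K/W
Q = ΔT/R_total = 195/7.243

Q ≈ 26.9 W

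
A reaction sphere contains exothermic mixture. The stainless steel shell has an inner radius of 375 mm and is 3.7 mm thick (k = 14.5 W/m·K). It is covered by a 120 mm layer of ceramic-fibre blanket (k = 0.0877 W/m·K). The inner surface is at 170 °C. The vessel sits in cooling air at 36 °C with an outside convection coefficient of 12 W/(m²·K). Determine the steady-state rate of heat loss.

Q ≈ 222 W

Spherical conduction: R = (1/r_in − 1/r_out)/(4πk) per layer; series-sum.
R_stainless steel shell = (1/0.375 − 1/0.3787)/(4π×14.5) = 1.43×10^-4 K/W
R_ceramic-fibre blanket = (1/0.3787 − 1/0.4987)/(4π×0.0877) = 0.5766 K/W
R_outer film = 1/(h·4πr_o²) = 1/(12×4π×0.4987²) = 0.02666 K/W
R_total = 0.6034 K/W
Q = ΔT/R_total = 134/0.6034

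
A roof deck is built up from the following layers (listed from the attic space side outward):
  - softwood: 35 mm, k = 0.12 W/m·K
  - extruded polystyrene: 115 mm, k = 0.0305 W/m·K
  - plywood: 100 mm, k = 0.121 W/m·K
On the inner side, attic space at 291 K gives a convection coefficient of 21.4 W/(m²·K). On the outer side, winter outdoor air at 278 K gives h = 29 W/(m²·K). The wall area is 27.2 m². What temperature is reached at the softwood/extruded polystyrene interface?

T ≈ 290 K

Using the resistance-network approach (series):
R_inner film = 1/(h_i·A) = 1/(21.4×27.2) = 0.001718 K/W
R_softwood = L/(kA) = 0.035/(0.12×27.2) = 0.01072 K/W
R_extruded polystyrene = L/(kA) = 0.115/(0.0305×27.2) = 0.1386 K/W
R_plywood = L/(kA) = 0.1/(0.121×27.2) = 0.03038 K/W
R_outer film = 1/(h_o·A) = 1/(29×27.2) = 0.001268 K/W
R_total = 0.1827 K/W;  Q = ΔT/R_total = 13/0.1827 = 71.15 W
T_interface = T_inner − Q·ΣR(inner→interface) = 291 − 71.1×0.01244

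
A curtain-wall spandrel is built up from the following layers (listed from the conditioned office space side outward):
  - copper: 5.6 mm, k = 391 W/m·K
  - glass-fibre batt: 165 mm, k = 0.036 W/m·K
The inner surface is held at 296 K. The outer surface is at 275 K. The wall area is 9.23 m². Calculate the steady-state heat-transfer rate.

Q ≈ 42.3 W

Series thermal resistances:
R_copper = L/(kA) = 0.0056/(391×9.23) = 1.552×10^-6 K/W
R_glass-fibre batt = L/(kA) = 0.165/(0.036×9.23) = 0.4966 K/W
R_total = 0.4966 K/W
Q = ΔT / R_total = 21 / 0.4966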